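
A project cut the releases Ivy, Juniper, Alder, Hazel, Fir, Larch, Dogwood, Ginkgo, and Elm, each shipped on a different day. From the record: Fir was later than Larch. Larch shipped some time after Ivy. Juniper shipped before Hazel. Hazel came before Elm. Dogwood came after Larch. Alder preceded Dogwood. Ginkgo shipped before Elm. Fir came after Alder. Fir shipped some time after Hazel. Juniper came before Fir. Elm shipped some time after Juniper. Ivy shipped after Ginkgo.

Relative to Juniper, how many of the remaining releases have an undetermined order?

5

Forced after Juniper: Elm, Fir, and Hazel.
That leaves Alder, Dogwood, Ginkgo, Ivy, and Larch with no forced order relative to Juniper — 5.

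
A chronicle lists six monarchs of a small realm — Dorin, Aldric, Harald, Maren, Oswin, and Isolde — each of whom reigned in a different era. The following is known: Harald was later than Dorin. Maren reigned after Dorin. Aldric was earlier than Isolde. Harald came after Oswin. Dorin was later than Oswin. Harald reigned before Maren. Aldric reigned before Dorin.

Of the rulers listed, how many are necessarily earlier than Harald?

3

Directly stated before Harald: Dorin and Oswin.
Aldric reaches Harald via Aldric → Dorin → Harald.
No chain forces Isolde (or any of the others) ahead of Harald.
That's Aldric, Dorin, and Oswin — 3 in all.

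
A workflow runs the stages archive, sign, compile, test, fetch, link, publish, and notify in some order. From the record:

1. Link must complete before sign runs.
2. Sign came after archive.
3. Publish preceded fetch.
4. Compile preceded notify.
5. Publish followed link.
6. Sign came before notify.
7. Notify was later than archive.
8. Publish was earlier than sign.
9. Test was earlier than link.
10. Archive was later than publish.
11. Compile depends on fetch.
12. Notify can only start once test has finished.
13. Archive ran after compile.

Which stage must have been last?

Every other stage has a chain of constraints placing it before notify, so notify is last.

notify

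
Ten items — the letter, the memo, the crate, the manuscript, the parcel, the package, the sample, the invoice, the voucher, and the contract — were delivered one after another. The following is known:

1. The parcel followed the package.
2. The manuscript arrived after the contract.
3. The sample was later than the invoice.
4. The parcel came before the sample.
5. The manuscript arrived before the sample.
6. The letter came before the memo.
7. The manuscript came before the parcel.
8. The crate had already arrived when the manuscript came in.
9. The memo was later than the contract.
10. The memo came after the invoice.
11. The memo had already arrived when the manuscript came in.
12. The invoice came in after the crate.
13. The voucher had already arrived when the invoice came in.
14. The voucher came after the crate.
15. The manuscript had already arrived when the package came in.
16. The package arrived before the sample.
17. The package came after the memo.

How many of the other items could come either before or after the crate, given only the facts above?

2

Forced after the crate: the invoice, the manuscript, the memo, the package, the parcel, the sample, and the voucher.
That leaves the contract and the letter with no forced order relative to the crate — 2.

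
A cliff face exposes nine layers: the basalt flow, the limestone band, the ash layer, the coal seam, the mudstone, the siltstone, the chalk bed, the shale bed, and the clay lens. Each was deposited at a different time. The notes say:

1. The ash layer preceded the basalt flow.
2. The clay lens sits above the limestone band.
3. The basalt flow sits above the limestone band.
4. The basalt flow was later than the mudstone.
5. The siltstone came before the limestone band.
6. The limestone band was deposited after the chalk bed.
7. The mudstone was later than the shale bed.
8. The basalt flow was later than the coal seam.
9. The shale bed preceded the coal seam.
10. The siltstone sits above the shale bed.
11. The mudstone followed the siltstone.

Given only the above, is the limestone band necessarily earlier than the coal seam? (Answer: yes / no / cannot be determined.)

cannot be determined

No chain of stated constraints runs from the limestone band to the coal seam, and none runs from the coal seam to the limestone band either.
So the relative order of the limestone band and the coal seam is not fixed by the given facts.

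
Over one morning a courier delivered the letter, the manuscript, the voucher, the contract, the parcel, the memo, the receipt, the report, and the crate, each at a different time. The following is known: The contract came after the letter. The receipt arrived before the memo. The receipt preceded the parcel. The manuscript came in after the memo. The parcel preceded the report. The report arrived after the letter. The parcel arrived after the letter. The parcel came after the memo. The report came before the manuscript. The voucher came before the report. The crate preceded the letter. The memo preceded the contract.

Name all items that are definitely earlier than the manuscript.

Directly stated before the manuscript: the memo and the report.
The crate reaches the manuscript via the crate → the letter → the report → the manuscript.
The letter reaches the manuscript via the letter → the report → the manuscript.
The parcel reaches the manuscript via the parcel → the report → the manuscript.
Likewise the receipt and the voucher each reach the manuscript by chaining the stated constraints.
No chain forces the contract ahead of the manuscript.

the crate, the letter, the memo, the parcel, the receipt, the report, the voucher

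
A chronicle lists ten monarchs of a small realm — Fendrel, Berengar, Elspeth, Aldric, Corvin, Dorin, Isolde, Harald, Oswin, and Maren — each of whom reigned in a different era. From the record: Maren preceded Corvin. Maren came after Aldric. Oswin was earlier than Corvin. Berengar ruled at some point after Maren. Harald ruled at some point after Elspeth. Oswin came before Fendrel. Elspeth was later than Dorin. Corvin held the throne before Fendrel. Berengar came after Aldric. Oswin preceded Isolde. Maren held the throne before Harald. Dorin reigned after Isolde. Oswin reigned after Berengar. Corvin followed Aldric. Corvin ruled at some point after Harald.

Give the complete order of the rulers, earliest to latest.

Aldric, Maren, Berengar, Oswin, Isolde, Dorin, Elspeth, Harald, Corvin, Fendrel

The constraints fix every adjacent pair, so only one ordering works:
Aldric → Maren → Berengar → Oswin → Isolde → Dorin → Elspeth → Harald → Corvin → Fendrel.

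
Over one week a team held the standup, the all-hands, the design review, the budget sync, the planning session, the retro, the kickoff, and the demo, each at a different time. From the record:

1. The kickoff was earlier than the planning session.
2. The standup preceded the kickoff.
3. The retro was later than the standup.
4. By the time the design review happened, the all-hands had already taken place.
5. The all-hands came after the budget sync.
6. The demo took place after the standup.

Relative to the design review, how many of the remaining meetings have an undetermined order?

5

Forced before the design review: the all-hands and the budget sync.
That leaves the demo, the kickoff, the planning session, the retro, and the standup with no forced order relative to the design review — 5.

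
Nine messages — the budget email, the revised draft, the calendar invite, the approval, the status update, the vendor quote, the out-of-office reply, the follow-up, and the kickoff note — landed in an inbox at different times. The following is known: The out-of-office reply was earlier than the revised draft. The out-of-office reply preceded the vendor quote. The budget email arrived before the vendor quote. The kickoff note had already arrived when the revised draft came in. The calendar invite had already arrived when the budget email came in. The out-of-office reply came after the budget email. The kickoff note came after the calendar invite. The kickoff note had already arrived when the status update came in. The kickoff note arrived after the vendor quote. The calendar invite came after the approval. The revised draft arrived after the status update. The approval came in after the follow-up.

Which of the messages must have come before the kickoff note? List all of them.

Directly stated before the kickoff note: the calendar invite and the vendor quote.
The approval reaches the kickoff note via the approval → the calendar invite → the kickoff note.
The budget email reaches the kickoff note via the budget email → the vendor quote → the kickoff note.
The follow-up reaches the kickoff note via the follow-up → the approval → the calendar invite → the kickoff note.
Likewise the out-of-office reply reaches the kickoff note by chaining the stated constraints.
No chain forces the status update (or any of the others) ahead of the kickoff note.

the approval, the budget email, the calendar invite, the follow-up, the out-of-office reply, the vendor quote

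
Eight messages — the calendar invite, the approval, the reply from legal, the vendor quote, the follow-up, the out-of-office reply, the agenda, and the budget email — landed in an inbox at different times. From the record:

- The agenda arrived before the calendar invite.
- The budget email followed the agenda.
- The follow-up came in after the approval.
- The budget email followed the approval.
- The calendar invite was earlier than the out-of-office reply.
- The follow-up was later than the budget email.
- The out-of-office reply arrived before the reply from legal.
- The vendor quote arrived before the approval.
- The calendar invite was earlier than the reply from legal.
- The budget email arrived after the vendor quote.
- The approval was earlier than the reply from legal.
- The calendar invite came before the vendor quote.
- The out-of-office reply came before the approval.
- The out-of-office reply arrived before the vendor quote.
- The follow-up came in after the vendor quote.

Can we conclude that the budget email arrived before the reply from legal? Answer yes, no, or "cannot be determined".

cannot be determined

No chain of stated constraints runs from the budget email to the reply from legal, and none runs from the reply from legal to the budget email either.
So the relative order of the budget email and the reply from legal is not fixed by the given facts.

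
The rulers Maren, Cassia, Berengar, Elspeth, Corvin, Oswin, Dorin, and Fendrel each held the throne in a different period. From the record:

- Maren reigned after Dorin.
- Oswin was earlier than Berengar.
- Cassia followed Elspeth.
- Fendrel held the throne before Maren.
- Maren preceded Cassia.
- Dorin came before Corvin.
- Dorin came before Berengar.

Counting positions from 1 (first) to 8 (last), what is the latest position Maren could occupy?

7

Maren must come before Cassia — 1 ruler forced after them.
Everything else can be placed before Maren in some valid order, so Maren can sit as late as position 8 − 1 = 7.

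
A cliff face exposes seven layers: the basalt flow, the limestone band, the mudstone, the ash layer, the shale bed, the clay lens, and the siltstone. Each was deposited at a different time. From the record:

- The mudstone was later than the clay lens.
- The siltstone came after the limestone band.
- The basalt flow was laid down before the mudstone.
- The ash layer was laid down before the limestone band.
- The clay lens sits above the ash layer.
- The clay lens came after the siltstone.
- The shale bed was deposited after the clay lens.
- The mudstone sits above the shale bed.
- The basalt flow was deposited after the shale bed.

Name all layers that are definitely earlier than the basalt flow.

Directly stated before the basalt flow: the shale bed.
The ash layer reaches the basalt flow via the ash layer → the clay lens → the shale bed → the basalt flow.
The clay lens reaches the basalt flow via the clay lens → the shale bed → the basalt flow.
The limestone band reaches the basalt flow via the limestone band → the siltstone → the clay lens → the shale bed → the basalt flow.
Likewise the siltstone reaches the basalt flow by chaining the stated constraints.
No chain forces the mudstone ahead of the basalt flow.

the ash layer, the clay lens, the limestone band, the shale bed, the siltstone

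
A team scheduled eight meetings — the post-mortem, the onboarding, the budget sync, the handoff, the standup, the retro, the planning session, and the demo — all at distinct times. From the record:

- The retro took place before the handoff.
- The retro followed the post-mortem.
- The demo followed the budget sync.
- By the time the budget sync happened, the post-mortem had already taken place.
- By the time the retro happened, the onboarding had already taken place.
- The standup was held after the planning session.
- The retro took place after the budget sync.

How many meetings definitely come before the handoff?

4

Directly stated before the handoff: the retro.
The budget sync reaches the handoff via the budget sync → the retro → the handoff.
The onboarding reaches the handoff via the onboarding → the retro → the handoff.
The post-mortem reaches the handoff via the post-mortem → the retro → the handoff.
No chain forces the planning session (or any of the others) ahead of the handoff.
That's the budget sync, the onboarding, the post-mortem, and the retro — 4 in all.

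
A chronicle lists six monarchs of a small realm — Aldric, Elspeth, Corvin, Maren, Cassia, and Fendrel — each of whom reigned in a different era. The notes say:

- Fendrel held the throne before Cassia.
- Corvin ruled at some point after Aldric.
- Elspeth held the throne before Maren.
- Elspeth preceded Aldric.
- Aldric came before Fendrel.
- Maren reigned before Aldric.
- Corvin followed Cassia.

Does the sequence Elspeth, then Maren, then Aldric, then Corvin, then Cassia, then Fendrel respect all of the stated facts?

no

The constraints require Cassia before Corvin, but in the proposed sequence Corvin appears ahead of Cassia. That one violation is enough.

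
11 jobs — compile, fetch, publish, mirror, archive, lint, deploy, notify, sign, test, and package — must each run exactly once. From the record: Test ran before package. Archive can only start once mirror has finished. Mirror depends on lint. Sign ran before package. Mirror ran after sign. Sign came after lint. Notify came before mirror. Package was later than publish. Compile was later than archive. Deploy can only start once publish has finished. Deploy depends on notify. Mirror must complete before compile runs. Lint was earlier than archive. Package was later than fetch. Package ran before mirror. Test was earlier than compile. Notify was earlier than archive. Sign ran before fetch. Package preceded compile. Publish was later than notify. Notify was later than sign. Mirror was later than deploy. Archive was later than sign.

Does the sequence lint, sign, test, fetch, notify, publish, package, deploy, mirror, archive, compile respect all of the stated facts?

Check each stated constraint against the proposed order — e.g. lint is ahead of mirror; lint is ahead of archive. Every pair is in the required order; nothing is violated.

yes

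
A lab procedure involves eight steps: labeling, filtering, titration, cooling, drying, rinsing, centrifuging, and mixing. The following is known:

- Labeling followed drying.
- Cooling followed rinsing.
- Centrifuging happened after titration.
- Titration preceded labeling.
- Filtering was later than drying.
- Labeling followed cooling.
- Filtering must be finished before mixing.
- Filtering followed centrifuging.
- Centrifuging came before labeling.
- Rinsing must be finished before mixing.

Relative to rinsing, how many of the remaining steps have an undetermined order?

4

Forced after rinsing: cooling, labeling, and mixing.
That leaves centrifuging, drying, filtering, and titration with no forced order relative to rinsing — 4.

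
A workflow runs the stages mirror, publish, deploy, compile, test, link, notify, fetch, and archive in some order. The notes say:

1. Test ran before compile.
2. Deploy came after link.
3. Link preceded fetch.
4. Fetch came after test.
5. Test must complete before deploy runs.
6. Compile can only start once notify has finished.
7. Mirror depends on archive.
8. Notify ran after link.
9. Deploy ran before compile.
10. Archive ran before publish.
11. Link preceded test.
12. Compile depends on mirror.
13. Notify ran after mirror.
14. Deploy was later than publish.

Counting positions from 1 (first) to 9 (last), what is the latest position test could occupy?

6

Test must come before compile, deploy, and fetch — 3 stages forced after it.
Everything else can be placed before test in some valid order, so test can sit as late as position 9 − 3 = 6.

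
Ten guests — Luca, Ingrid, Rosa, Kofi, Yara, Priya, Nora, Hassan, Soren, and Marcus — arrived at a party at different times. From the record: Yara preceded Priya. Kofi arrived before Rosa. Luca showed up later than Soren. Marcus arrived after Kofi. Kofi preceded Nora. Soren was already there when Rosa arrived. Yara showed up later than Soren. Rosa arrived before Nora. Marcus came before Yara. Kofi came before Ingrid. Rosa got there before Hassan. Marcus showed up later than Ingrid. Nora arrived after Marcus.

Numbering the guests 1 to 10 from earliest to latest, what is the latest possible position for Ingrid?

6

Ingrid must come before Marcus, Nora, Priya, and Yara — 4 guests forced after them.
Everything else can be placed before Ingrid in some valid order, so Ingrid can sit as late as position 10 − 4 = 6.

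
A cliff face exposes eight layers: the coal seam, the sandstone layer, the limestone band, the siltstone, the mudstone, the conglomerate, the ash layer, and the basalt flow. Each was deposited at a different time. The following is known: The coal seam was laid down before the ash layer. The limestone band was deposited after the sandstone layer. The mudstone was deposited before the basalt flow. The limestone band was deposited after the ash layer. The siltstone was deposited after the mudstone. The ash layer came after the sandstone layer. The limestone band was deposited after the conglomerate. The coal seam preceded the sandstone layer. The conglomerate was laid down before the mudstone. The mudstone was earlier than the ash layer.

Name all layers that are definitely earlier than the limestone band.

Directly stated before the limestone band: the ash layer, the conglomerate, and the sandstone layer.
The coal seam reaches the limestone band via the coal seam → the sandstone layer → the limestone band.
The mudstone reaches the limestone band via the mudstone → the ash layer → the limestone band.

the ash layer, the coal seam, the conglomerate, the mudstone, the sandstone layer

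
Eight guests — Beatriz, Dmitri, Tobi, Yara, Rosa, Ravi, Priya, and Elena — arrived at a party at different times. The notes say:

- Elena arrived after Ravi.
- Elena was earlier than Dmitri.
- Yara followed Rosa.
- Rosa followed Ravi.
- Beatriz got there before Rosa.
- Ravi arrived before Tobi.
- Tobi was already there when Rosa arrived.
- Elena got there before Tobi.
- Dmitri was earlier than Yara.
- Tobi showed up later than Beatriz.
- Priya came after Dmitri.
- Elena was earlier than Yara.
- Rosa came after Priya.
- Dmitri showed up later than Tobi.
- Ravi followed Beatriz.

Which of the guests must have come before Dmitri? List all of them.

Directly stated before Dmitri: Elena and Tobi.
Beatriz reaches Dmitri via Beatriz → Tobi → Dmitri.
Ravi reaches Dmitri via Ravi → Tobi → Dmitri.

Beatriz, Elena, Ravi, Tobi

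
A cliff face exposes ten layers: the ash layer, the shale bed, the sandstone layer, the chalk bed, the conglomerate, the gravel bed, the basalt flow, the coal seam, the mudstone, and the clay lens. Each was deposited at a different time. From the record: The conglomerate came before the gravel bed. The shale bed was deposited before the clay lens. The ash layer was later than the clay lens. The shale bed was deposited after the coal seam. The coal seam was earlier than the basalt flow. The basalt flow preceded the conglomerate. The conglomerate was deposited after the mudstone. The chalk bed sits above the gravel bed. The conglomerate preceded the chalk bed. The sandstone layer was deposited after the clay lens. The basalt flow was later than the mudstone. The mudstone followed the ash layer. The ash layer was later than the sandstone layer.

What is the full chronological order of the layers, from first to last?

The constraints fix every adjacent pair, so only one ordering works:
the coal seam → the shale bed → the clay lens → the sandstone layer → the ash layer → the mudstone → the basalt flow → the conglomerate → the gravel bed → the chalk bed.

the coal seam, the shale bed, the clay lens, the sandstone layer, the ash layer, the mudstone, the basalt flow, the conglomerate, the gravel bed, the chalk bed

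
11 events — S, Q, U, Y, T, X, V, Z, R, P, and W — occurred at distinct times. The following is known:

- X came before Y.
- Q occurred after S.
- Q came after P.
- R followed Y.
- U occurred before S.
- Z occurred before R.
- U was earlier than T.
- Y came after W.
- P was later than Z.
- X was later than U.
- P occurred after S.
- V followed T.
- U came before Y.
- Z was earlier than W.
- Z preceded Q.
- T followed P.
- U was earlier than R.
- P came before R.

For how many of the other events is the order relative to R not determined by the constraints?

Forced before R: P, S, U, W, X, Y, and Z.
That leaves Q, T, and V with no forced order relative to R — 3.

3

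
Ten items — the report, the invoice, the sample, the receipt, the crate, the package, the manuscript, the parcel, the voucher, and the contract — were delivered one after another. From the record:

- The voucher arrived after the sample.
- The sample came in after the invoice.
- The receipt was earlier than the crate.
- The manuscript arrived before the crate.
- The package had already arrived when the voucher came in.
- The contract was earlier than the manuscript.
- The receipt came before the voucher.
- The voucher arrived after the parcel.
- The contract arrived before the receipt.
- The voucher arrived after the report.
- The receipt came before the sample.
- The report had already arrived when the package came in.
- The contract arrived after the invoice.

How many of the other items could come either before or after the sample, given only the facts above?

5

Forced before the sample: the contract, the invoice, and the receipt; forced after the sample: the voucher.
That leaves the crate, the manuscript, the package, the parcel, and the report with no forced order relative to the sample — 5.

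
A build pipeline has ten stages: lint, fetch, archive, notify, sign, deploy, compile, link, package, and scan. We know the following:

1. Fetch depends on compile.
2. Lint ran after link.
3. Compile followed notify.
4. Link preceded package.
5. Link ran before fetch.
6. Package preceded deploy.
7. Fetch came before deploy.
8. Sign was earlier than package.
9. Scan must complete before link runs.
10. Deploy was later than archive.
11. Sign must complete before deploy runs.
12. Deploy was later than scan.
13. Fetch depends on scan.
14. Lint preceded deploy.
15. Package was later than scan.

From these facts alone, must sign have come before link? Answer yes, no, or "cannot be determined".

No chain of stated constraints runs from sign to link, and none runs from link to sign either.
So the relative order of sign and link is not fixed by the given facts.

cannot be determined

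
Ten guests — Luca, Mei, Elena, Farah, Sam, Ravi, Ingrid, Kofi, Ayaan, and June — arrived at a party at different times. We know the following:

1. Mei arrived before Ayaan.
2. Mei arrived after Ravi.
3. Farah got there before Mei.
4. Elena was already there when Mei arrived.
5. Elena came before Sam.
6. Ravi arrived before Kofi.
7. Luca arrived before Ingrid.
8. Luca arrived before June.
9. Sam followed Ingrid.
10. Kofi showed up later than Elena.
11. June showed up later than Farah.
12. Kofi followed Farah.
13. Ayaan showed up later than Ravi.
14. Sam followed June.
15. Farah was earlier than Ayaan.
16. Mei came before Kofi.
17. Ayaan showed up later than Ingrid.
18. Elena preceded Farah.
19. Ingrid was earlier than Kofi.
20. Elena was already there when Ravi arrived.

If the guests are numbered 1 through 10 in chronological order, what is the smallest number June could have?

Elena, Farah, and Luca must all come before June — 3 forced predecessors.
Nothing else is forced ahead of June, so their earliest slot is position 3 + 1 = 4.

4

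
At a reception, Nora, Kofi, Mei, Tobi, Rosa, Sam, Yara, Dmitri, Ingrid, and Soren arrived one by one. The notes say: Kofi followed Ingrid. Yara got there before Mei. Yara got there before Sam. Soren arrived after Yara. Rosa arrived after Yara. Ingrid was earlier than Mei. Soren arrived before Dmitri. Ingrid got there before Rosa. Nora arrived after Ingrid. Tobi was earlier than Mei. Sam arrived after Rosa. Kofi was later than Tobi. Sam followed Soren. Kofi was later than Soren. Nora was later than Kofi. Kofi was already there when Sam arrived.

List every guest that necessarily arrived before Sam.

Ingrid, Kofi, Rosa, Soren, Tobi, Yara

Directly stated before Sam: Kofi, Rosa, Soren, and Yara.
Ingrid reaches Sam via Ingrid → Kofi → Sam.
Tobi reaches Sam via Tobi → Kofi → Sam.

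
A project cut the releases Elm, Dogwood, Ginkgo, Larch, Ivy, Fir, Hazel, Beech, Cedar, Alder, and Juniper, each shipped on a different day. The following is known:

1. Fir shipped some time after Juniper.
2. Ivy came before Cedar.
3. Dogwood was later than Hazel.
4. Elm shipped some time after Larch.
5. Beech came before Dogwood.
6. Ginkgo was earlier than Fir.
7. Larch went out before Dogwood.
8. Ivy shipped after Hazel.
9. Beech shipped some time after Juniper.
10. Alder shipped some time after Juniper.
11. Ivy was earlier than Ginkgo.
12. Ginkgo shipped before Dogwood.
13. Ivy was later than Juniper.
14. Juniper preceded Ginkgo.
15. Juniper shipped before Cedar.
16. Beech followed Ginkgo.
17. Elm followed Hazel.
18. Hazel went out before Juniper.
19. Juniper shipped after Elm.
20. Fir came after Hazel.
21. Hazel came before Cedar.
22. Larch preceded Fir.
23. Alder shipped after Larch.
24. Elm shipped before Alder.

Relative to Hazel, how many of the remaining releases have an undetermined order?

1

Forced after Hazel: Alder, Beech, Cedar, Dogwood, Elm, Fir, Ginkgo, Ivy, and Juniper.
That leaves Larch with no forced order relative to Hazel — 1.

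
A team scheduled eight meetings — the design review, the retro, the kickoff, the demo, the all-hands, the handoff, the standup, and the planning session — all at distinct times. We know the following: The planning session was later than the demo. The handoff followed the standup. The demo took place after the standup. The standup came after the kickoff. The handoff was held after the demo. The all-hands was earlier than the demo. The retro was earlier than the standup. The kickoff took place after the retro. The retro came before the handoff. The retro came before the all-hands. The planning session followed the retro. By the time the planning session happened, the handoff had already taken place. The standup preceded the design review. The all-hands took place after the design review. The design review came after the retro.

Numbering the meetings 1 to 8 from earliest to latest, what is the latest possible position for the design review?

4

The design review must come before the all-hands, the demo, the handoff, and the planning session — 4 meetings forced after it.
Everything else can be placed before the design review in some valid order, so the design review can sit as late as position 8 − 4 = 4.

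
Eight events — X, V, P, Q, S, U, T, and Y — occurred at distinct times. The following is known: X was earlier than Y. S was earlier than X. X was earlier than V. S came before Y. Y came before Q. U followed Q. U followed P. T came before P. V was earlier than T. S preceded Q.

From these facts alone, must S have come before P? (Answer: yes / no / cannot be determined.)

yes

Chain the constraints: S → X → V → T → P. Each link is directly stated, so S comes before P.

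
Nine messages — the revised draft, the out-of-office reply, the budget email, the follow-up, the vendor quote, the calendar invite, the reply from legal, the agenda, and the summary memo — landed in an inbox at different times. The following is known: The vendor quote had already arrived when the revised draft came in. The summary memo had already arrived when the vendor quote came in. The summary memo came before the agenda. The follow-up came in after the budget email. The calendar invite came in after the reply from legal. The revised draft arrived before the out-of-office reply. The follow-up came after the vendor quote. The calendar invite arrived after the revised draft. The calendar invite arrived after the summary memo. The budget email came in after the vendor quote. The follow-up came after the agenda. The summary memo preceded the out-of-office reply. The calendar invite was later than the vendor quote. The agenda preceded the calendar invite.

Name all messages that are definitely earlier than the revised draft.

Directly stated before the revised draft: the vendor quote.
The summary memo reaches the revised draft via the summary memo → the vendor quote → the revised draft.
No chain forces the agenda (or any of the others) ahead of the revised draft.

the summary memo, the vendor quote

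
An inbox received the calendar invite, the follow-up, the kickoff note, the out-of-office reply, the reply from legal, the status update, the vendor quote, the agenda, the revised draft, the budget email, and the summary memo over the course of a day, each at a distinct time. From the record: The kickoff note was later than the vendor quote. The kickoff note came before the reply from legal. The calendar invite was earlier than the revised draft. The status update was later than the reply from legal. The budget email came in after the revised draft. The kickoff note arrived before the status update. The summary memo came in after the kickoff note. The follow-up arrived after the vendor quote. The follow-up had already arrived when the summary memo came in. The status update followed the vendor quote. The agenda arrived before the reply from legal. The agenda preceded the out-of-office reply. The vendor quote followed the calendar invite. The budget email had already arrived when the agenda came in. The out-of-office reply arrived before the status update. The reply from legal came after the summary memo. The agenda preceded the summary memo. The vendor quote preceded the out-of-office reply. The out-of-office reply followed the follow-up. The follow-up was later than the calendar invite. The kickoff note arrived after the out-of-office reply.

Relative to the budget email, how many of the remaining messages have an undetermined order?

Forced before the budget email: the calendar invite and the revised draft; forced after the budget email: the agenda, the kickoff note, the out-of-office reply, the reply from legal, the status update, and the summary memo.
That leaves the follow-up and the vendor quote with no forced order relative to the budget email — 2.

2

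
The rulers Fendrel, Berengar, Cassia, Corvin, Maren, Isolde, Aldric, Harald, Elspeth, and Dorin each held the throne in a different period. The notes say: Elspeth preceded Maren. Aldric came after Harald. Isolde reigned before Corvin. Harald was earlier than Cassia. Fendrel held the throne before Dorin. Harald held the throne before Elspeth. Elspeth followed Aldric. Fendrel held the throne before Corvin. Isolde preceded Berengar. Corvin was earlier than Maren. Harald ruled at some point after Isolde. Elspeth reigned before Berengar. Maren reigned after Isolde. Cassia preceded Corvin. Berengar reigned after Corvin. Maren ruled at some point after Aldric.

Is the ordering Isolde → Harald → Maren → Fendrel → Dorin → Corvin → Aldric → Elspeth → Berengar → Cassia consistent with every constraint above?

The constraints require Elspeth before Maren, but in the proposed sequence Maren appears ahead of Elspeth. That one violation is enough.

no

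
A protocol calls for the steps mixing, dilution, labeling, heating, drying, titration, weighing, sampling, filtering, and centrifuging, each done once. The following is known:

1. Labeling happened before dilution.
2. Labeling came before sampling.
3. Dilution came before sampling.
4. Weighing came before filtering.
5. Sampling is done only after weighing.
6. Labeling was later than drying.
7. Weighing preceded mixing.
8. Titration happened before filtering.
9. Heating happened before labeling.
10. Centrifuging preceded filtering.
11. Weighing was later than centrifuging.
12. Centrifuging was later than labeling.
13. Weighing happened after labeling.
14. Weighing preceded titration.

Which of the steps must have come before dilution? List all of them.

Directly stated before dilution: labeling.
Drying reaches dilution via drying → labeling → dilution.
Heating reaches dilution via heating → labeling → dilution.
No chain forces weighing (or any of the others) ahead of dilution.

drying, heating, labeling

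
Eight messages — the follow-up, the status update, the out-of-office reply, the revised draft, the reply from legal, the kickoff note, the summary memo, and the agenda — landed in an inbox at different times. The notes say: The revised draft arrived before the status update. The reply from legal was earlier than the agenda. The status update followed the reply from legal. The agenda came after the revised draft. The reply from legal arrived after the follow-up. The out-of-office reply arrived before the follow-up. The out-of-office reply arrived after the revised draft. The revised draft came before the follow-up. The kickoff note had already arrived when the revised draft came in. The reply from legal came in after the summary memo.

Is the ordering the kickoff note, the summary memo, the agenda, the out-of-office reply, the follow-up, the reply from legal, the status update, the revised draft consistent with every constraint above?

no

The constraints require the revised draft before the out-of-office reply, but in the proposed sequence the out-of-office reply appears ahead of the revised draft. That one violation is enough.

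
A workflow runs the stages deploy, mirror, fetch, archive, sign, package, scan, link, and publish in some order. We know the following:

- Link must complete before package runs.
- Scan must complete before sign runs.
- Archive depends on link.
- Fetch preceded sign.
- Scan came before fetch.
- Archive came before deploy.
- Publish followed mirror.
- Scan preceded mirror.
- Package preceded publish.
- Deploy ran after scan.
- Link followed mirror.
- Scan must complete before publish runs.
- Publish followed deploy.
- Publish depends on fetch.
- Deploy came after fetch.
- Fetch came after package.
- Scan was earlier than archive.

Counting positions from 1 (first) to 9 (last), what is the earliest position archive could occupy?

4

Link, mirror, and scan must all come before archive — 3 forced predecessors.
Nothing else is forced ahead of archive, so its earliest slot is position 3 + 1 = 4.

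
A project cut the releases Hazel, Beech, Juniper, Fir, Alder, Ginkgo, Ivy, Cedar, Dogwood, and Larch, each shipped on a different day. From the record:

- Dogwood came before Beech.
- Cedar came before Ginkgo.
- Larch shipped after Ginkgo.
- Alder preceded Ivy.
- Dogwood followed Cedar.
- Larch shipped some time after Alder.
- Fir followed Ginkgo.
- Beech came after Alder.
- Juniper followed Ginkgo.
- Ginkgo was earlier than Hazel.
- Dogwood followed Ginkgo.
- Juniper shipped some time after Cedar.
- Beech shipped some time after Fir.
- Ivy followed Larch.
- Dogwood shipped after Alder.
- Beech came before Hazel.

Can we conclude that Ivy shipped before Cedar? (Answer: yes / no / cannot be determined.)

Tracing the constraints gives Cedar → Ginkgo → Larch → Ivy, so Cedar must come before Ivy.
That means Ivy cannot be before Cedar.

no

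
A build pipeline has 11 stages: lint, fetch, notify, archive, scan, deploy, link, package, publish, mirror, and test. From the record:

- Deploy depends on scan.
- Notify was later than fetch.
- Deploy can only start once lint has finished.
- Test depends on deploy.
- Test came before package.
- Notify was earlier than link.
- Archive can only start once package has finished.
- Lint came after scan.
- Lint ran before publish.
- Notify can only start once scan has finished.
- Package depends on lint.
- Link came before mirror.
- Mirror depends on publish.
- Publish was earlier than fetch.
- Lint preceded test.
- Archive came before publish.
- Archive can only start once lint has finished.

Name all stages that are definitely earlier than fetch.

Directly stated before fetch: publish.
Archive reaches fetch via archive → publish → fetch.
Deploy reaches fetch via deploy → test → package → archive → publish → fetch.
Lint reaches fetch via lint → publish → fetch.
Likewise package, scan, and test each reach fetch by chaining the stated constraints.
No chain forces link (or any of the others) ahead of fetch.

archive, deploy, lint, package, publish, scan, test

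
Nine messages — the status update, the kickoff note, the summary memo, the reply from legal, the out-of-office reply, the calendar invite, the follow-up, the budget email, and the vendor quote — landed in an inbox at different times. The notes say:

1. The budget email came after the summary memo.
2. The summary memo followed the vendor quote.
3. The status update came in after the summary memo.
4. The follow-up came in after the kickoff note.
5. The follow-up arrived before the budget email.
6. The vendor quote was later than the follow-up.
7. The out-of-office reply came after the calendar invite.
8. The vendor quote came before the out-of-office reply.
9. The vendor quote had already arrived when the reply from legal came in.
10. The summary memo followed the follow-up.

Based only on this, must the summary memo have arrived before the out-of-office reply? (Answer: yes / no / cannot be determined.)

cannot be determined

No chain of stated constraints runs from the summary memo to the out-of-office reply, and none runs from the out-of-office reply to the summary memo either.
So the relative order of the summary memo and the out-of-office reply is not fixed by the given facts.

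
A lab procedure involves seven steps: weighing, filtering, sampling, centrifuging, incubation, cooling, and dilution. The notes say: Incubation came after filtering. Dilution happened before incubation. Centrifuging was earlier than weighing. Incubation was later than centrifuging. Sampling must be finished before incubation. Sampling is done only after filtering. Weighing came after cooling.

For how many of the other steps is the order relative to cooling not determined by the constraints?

5

Forced after cooling: weighing.
That leaves centrifuging, dilution, filtering, incubation, and sampling with no forced order relative to cooling — 5.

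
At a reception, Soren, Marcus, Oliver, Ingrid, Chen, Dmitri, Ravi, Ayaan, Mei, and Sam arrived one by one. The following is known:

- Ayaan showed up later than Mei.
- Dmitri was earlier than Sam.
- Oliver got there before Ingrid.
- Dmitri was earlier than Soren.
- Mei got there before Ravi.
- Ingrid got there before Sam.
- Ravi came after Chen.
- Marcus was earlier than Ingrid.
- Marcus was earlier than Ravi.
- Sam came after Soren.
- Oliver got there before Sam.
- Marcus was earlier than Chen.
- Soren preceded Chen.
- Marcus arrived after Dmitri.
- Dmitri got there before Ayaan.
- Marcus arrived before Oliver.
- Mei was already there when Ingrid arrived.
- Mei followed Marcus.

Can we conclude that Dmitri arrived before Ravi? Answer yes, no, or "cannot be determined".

Chain the constraints: Dmitri → Marcus → Ravi. Each link is directly stated, so Dmitri comes before Ravi.

yes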